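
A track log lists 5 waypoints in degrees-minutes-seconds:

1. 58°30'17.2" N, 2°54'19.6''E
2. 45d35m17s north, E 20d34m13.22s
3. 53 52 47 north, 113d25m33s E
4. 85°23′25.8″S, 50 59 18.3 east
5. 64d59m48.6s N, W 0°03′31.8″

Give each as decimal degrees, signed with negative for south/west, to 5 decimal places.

1. 58.50478, 2.90544
2. 45.58806, 20.57034
3. 53.87972, 113.42583
4. -85.39050, 50.98842
5. 64.99683, -0.05883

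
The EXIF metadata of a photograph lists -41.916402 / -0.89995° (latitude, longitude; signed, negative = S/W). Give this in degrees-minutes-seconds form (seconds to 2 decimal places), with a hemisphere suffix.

Latitude is negative → S; |value| = 41.916402
Lat: 0.916402° → 54.98412′; 0.98412 × 60 = 59.0472″
Longitude is negative → W; |value| = 0.899950
λ: 0.899950° → 53.99700′; 0.99700 × 60 = 59.8200″

41°54′59.05″ S, 0°53′59.82″ W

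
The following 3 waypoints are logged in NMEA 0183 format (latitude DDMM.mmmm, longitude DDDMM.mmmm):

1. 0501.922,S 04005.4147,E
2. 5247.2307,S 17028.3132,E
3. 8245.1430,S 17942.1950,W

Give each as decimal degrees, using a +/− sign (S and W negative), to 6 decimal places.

Point 1:
  Lat: degrees = first 2 digits = 5, minutes = 1.922; 5 + 1.922/60 = 5.0320333
  S → negative
  λ: degrees = first 3 digits = 40, minutes = 5.4147; 40 + 5.4147/60 = 40.0902450
  E → positive
Point 2:
  Latitude: split at 2 digits → 52° and 47.2307′; 52 + 47.2307/60 = 52.7871783
  S → negative
  Lon: split at 3 digits → 170° and 28.3132′; 170 + 28.3132/60 = 170.4718867
  E ⇒ keep positive
Point 3:
  Latitude: degrees = first 2 digits = 82, minutes = 45.143; 82 + 45.143/60 = 82.7523833
  S → negative
  λ: split at 3 digits → 179° and 42.195′; 179 + 42.195/60 = 179.7032500
  hemisphere W, so the sign is −

1. -5.032033, 40.090245
2. -52.787178, 170.471887
3. -82.752383, -179.703250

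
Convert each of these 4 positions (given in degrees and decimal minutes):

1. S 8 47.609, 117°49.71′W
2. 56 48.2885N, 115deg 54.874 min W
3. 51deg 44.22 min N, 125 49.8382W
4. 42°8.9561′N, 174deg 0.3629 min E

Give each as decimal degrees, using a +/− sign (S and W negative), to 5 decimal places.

Point 1:
  Lat: 8 + 47.609/60 = 8.793483
  S ⇒ negate
  Lon: 117 + 49.71/60 = 117.828500
  W → negative
Point 2:
  Latitude: 48.2885′ = 0.804808°; total 56.804808
  N → positive
  Lon: 54.874′ = 0.914567°; total 115.914567
  W → negative
Point 3:
  Latitude: 44.22′ = 0.737000°; total 51.737000
  N ⇒ keep positive
  λ: 49.8382′ = 0.830637°; total 125.830637
  W → negative
Point 4:
  φ: 42 + 8.9561/60 = 42.149268
  N ⇒ keep positive
  Longitude: 0.3629′ = 0.006048°; total 174.006048
  E ⇒ keep positive

1. -8.79348, -117.82850
2. 56.80481, -115.91457
3. 51.73700, -125.83064
4. 42.14927, 174.00605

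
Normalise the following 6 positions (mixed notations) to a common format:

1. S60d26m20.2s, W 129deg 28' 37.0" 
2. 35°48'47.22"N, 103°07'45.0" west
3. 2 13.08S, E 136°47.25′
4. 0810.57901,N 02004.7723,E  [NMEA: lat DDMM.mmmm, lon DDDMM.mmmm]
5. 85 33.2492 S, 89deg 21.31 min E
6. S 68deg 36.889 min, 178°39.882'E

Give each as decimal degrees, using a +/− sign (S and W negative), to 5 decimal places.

Point 1:
  φ: 60° + 26/60 + 20.2/3600 = 60 + 0.433333 + 0.005611 = 60.438944
  S ⇒ negate
  Longitude: 129° + 28/60 + 37/3600 = 129 + 0.466667 + 0.010278 = 129.476944
  W ⇒ negate
Point 2:
  Latitude: 35° + 48/60 + 47.22/3600 = 35 + 0.800000 + 0.013117 = 35.813117
  N → positive
  λ: 103 + 7/60 + 45/3600 = 103.129167
  W → negative
Point 3:
  Latitude: 13.08′ = 0.218000°; total 2.218000
  S ⇒ negate
  λ: 136 + 47.25/60 = 136.787500
  E ⇒ keep positive
Point 4:
  Lat: split at 2 digits → 08° and 10.57901′; 8 + 10.57901/60 = 8.176317
  N ⇒ keep positive
  Lon: split at 3 digits → 020° and 4.7723′; 20 + 4.7723/60 = 20.079538
  E → positive
Point 5:
  Lat: 33.2492′ = 0.554153°; total 85.554153
  S ⇒ negate
  Lon: 89 + 21.31/60 = 89.355167
  E ⇒ keep positive
Point 6:
  Lat: 36.889′ = 0.614817°; total 68.614817
  S → negative
  Longitude: 39.882′ = 0.664700°; total 178.664700
  E → positive

1. -60.43894, -129.47694
2. 35.81312, -103.12917
3. -2.21800, 136.78750
4. 8.17632, 20.07954
5. -85.55415, 89.35517
6. -68.61482, 178.66470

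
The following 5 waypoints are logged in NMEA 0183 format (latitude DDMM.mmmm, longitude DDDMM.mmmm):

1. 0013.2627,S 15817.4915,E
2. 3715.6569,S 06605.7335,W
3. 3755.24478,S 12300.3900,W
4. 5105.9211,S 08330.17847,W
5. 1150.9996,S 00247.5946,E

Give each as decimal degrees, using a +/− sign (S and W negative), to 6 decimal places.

1. -0.221045, 158.291525
2. -37.260948, -66.095558
3. -37.920746, -123.006500
4. -51.098685, -83.502975
5. -11.849993, 2.793243

Point 1:
  φ: degrees = first 2 digits = 0, minutes = 13.2627; 0 + 13.2627/60 = 0.2210450
  hemisphere S, so the sign is −
  Lon: split at 3 digits → 158° and 17.4915′; 158 + 17.4915/60 = 158.2915250
  E ⇒ keep positive
Point 2:
  Lat: degrees = first 2 digits = 37, minutes = 15.6569; 37 + 15.6569/60 = 37.2609483
  S ⇒ negate
  Longitude: split at 3 digits → 066° and 5.7335′; 66 + 5.7335/60 = 66.0955583
  W → negative
Point 3:
  Latitude: degrees = first 2 digits = 37, minutes = 55.24478; 37 + 55.24478/60 = 37.9207463
  hemisphere S, so the sign is −
  λ: degrees = first 3 digits = 123, minutes = 0.39; 123 + 0.39/60 = 123.0065000
  W ⇒ negate
Point 4:
  Latitude: degrees = first 2 digits = 51, minutes = 5.9211; 51 + 5.9211/60 = 51.0986850
  S ⇒ negate
  Lon: split at 3 digits → 083° and 30.17847′; 83 + 30.17847/60 = 83.5029745
  W → negative
Point 5:
  Latitude: degrees = first 2 digits = 11, minutes = 50.9996; 11 + 50.9996/60 = 11.8499933
  S ⇒ negate
  Longitude: split at 3 digits → 002° and 47.5946′; 2 + 47.5946/60 = 2.7932433
  E ⇒ keep positive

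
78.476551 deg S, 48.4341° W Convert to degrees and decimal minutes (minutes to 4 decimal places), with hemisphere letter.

Lat: 78° + 0.476551 × 60 = 78° 28.593060′
Lon: minutes = (48.434100 − 48) × 60 = 26.046000

78° 28.5931′ S, 48° 26.0460′ W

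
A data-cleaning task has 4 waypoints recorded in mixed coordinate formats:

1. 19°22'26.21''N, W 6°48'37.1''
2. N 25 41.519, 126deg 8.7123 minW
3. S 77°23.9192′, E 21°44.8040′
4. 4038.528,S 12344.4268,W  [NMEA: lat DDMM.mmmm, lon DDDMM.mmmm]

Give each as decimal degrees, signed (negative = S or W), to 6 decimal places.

1. 19.373947, -6.810306
2. 25.691983, -126.145205
3. -77.398653, 21.746733
4. -40.642133, -123.740447

Point 1:
  Lat: 19 + 22/60 + 26.21/3600 = 19.3739472
  N → positive
  λ: 48′ + 37.1″ = 48.61833′; 6 + 48.61833/60 = 6.8103056
  W → negative
Point 2:
  Latitude: 25 + 41.519/60 = 25.6919833
  N ⇒ keep positive
  Lon: 8.7123′ = 0.145205°; total 126.1452050
  W ⇒ negate
Point 3:
  Latitude: 23.9192′ = 0.398653°; total 77.3986533
  S ⇒ negate
  λ: 44.804′ = 0.746733°; total 21.7467333
  E ⇒ keep positive
Point 4:
  φ: degrees = first 2 digits = 40, minutes = 38.528; 40 + 38.528/60 = 40.6421333
  hemisphere S, so the sign is −
  Longitude: split at 3 digits → 123° and 44.4268′; 123 + 44.4268/60 = 123.7404467
  W → negative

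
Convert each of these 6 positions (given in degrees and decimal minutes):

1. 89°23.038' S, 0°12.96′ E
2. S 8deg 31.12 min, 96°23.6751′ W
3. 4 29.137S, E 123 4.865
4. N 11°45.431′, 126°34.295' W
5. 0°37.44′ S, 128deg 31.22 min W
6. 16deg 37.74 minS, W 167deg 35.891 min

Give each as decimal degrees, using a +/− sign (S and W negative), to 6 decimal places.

1. -89.383967, 0.216000
2. -8.518667, -96.394585
3. -4.485617, 123.081083
4. 11.757183, -126.571583
5. -0.624000, -128.520333
6. -16.629000, -167.598183

Point 1:
  φ: 23.038′ = 0.383967°; total 89.3839667
  S → negative
  Longitude: 12.96′ = 0.216000°; total 0.2160000
  E → positive
Point 2:
  Latitude: 8 + 31.12/60 = 8.5186667
  S ⇒ negate
  Longitude: 23.6751′ = 0.394585°; total 96.3945850
  W ⇒ negate
Point 3:
  φ: 29.137′ = 0.485617°; total 4.4856167
  hemisphere S, so the sign is −
  Lon: 123 + 4.865/60 = 123.0810833
  E ⇒ keep positive
Point 4:
  Lat: 11 + 45.431/60 = 11.7571833
  N → positive
  Longitude: 126 + 34.295/60 = 126.5715833
  hemisphere W, so the sign is −
Point 5:
  Latitude: 0 + 37.44/60 = 0.6240000
  S ⇒ negate
  Lon: 128 + 31.22/60 = 128.5203333
  hemisphere W, so the sign is −
Point 6:
  Lat: 16 + 37.74/60 = 16.6290000
  S → negative
  Lon: 35.891′ = 0.598183°; total 167.5981833
  hemisphere W, so the sign is −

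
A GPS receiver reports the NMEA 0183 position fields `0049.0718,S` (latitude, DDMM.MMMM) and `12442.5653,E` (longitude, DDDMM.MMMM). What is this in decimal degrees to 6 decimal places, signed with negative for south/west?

Latitude: split at 2 digits → 00° and 49.0718′; 0 + 49.0718/60 = 0.8178633
S ⇒ negate
Lon: split at 3 digits → 124° and 42.5653′; 124 + 42.5653/60 = 124.7094217
E → positive

-0.817863, 124.709422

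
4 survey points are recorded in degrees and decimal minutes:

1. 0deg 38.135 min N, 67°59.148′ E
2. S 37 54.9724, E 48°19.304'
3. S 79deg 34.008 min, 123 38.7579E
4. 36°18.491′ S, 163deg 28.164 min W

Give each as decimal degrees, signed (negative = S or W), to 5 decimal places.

Point 1:
  Lat: 38.135′ = 0.635583°; total 0.635583
  N ⇒ keep positive
  Lon: 67 + 59.148/60 = 67.985800
  E ⇒ keep positive
Point 2:
  Lat: 54.9724′ = 0.916207°; total 37.916207
  S → negative
  Longitude: 19.304′ = 0.321733°; total 48.321733
  E ⇒ keep positive
Point 3:
  Lat: 34.008′ = 0.566800°; total 79.566800
  S → negative
  Lon: 123 + 38.7579/60 = 123.645965
  E ⇒ keep positive
Point 4:
  Lat: 18.491′ = 0.308183°; total 36.308183
  S → negative
  Lon: 28.164′ = 0.469400°; total 163.469400
  W ⇒ negate

1. 0.63558, 67.98580
2. -37.91621, 48.32173
3. -79.56680, 123.64597
4. -36.30818, -163.46940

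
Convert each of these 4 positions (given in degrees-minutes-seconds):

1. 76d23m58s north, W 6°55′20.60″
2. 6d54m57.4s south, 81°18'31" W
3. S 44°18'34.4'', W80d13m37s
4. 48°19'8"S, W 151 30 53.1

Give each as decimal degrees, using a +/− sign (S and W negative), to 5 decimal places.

1. 76.39944, -6.92239
2. -6.91594, -81.30861
3. -44.30956, -80.22694
4. -48.31889, -151.51475

Point 1:
  Latitude: 23′ + 58″ = 23.96667′; 76 + 23.96667/60 = 76.399444
  N → positive
  λ: 55′ + 20.6″ = 55.34333′; 6 + 55.34333/60 = 6.922389
  W ⇒ negate
Point 2:
  φ: 6 + 54/60 + 57.4/3600 = 6.915944
  S → negative
  Lon: 81 + 18/60 + 31/3600 = 81.308611
  hemisphere W, so the sign is −
Point 3:
  Latitude: 18′ + 34.4″ = 18.57333′; 44 + 18.57333/60 = 44.309556
  S → negative
  λ: 80 + 13/60 + 37/3600 = 80.226944
  W → negative
Point 4:
  Lat: 48° + 19/60 + 8/3600 = 48 + 0.316667 + 0.002222 = 48.318889
  S ⇒ negate
  Longitude: 151 + 30/60 + 53.1/3600 = 151.514750
  W ⇒ negate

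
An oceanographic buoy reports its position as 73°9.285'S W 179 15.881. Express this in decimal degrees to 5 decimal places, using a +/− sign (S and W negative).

Lat: 9.285′ = 0.154750°; total 73.154750
S → negative
λ: 15.881′ = 0.264683°; total 179.264683
W → negative

-73.15475, -179.26468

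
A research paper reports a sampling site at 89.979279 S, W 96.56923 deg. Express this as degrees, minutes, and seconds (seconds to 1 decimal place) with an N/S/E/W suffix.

φ: whole degrees 89; 58.75674′ → 58′ and 45.404″
λ: 0.569230° → 34.15380′; 0.15380 × 60 = 9.228″

89°58′45.4″ S, 96°34′9.2″ W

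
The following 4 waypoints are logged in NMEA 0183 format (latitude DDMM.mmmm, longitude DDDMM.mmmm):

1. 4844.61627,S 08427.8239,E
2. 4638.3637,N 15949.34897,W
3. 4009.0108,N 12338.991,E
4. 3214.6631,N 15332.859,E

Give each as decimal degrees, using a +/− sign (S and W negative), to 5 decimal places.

1. -48.74360, 84.46373
2. 46.63940, -159.82248
3. 40.15018, 123.64985
4. 32.24439, 153.54765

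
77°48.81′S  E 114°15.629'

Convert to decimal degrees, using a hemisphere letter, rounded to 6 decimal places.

77.813500° S, 114.260483° E

φ: 77 + 48.81/60 = 77.8135000
Longitude: 15.629′ = 0.260483°; total 114.2604833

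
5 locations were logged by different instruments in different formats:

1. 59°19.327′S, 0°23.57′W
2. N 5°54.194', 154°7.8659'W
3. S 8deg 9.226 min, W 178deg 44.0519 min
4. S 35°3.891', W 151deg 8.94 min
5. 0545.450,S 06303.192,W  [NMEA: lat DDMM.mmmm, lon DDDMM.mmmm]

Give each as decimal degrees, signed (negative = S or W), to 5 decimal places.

Point 1:
  φ: 59 + 19.327/60 = 59.322117
  S ⇒ negate
  Lon: 0 + 23.57/60 = 0.392833
  W ⇒ negate
Point 2:
  Latitude: 5 + 54.194/60 = 5.903233
  N ⇒ keep positive
  λ: 154 + 7.8659/60 = 154.131098
  hemisphere W, so the sign is −
Point 3:
  Latitude: 8 + 9.226/60 = 8.153767
  S → negative
  Lon: 44.0519′ = 0.734198°; total 178.734198
  W → negative
Point 4:
  Lat: 3.891′ = 0.064850°; total 35.064850
  hemisphere S, so the sign is −
  λ: 8.94′ = 0.149000°; total 151.149000
  hemisphere W, so the sign is −
Point 5:
  φ: split at 2 digits → 05° and 45.45′; 5 + 45.45/60 = 5.757500
  S ⇒ negate
  λ: degrees = first 3 digits = 63, minutes = 3.192; 63 + 3.192/60 = 63.053200
  W → negative

1. -59.32212, -0.39283
2. 5.90323, -154.13110
3. -8.15377, -178.73420
4. -35.06485, -151.14900
5. -5.75750, -63.05320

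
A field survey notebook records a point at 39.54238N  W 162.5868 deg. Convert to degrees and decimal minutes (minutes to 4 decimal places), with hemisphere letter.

39° 32.5428′ N, 162° 35.2080′ W

Lat: fractional part 0.542380 → 32.542800 minutes
Longitude: minutes = (162.586800 − 162) × 60 = 35.208000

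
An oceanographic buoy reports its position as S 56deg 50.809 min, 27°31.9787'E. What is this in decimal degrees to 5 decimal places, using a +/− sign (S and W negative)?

-56.84682, 27.53298

Latitude: 50.809′ = 0.846817°; total 56.846817
hemisphere S, so the sign is −
Longitude: 31.9787′ = 0.532978°; total 27.532978
E ⇒ keep positive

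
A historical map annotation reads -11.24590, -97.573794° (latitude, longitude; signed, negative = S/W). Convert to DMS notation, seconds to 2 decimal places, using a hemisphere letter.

Latitude is negative → S; |value| = 11.245900
φ: whole degrees 11; 14.75400′ → 14′ and 45.2400″
Longitude is negative → W; |value| = 97.573794
Longitude: 0.573794° → 34.42764′; 0.42764 × 60 = 25.6584″

11°14′45.24″ S, 97°34′25.66″ W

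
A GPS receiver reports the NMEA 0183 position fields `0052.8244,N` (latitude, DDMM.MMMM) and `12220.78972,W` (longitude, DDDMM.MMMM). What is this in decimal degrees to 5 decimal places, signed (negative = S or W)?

Lat: degrees = first 2 digits = 0, minutes = 52.8244; 0 + 52.8244/60 = 0.880407
N → positive
Lon: degrees = first 3 digits = 122, minutes = 20.78972; 122 + 20.78972/60 = 122.346495
W → negative

0.88041, -122.34650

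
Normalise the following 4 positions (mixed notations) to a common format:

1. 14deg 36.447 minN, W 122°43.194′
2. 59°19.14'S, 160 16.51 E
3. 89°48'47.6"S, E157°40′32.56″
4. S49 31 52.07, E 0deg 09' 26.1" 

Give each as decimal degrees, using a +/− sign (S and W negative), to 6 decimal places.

1. 14.607450, -122.719900
2. -59.319000, 160.275167
3. -89.813222, 157.675711
4. -49.531131, 0.157250

Point 1:
  Latitude: 14 + 36.447/60 = 14.6074500
  N ⇒ keep positive
  Lon: 122 + 43.194/60 = 122.7199000
  W → negative
Point 2:
  Lat: 59 + 19.14/60 = 59.3190000
  S → negative
  λ: 160 + 16.51/60 = 160.2751667
  E ⇒ keep positive
Point 3:
  Latitude: 89 + 48/60 + 47.6/3600 = 89.8132222
  S ⇒ negate
  Longitude: 157 + 40/60 + 32.56/3600 = 157.6757111
  E → positive
Point 4:
  φ: 49° + 31/60 + 52.07/3600 = 49 + 0.516667 + 0.014464 = 49.5311306
  S → negative
  Lon: 0 + 9/60 + 26.1/3600 = 0.1572500
  E → positive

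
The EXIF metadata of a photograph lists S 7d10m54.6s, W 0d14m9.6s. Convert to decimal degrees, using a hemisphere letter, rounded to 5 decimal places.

7.18183° S, 0.23600° W

Latitude: 7° + 10/60 + 54.6/3600 = 7 + 0.166667 + 0.015167 = 7.181833
λ: 0° + 14/60 + 9.6/3600 = 0 + 0.233333 + 0.002667 = 0.236000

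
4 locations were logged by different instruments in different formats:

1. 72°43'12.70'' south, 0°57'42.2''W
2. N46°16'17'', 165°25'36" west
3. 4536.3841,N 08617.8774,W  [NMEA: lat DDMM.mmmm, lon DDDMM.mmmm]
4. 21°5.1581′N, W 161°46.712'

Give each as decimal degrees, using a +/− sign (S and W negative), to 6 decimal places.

Point 1:
  Latitude: 72° + 43/60 + 12.7/3600 = 72 + 0.716667 + 0.003528 = 72.7201944
  hemisphere S, so the sign is −
  Lon: 0 + 57/60 + 42.2/3600 = 0.9617222
  W ⇒ negate
Point 2:
  Latitude: 46 + 16/60 + 17/3600 = 46.2713889
  N → positive
  λ: 25′ + 36″ = 25.60000′; 165 + 25.60000/60 = 165.4266667
  W → negative
Point 3:
  Latitude: split at 2 digits → 45° and 36.3841′; 45 + 36.3841/60 = 45.6064017
  N → positive
  Lon: split at 3 digits → 086° and 17.8774′; 86 + 17.8774/60 = 86.2979567
  W ⇒ negate
Point 4:
  Lat: 21 + 5.1581/60 = 21.0859683
  N → positive
  λ: 161 + 46.712/60 = 161.7785333
  hemisphere W, so the sign is −

1. -72.720194, -0.961722
2. 46.271389, -165.426667
3. 45.606402, -86.297957
4. 21.085968, -161.778533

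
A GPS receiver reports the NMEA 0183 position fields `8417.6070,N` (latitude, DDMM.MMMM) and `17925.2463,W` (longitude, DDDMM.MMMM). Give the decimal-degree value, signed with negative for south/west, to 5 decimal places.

84.29345, -179.42077

Lat: split at 2 digits → 84° and 17.607′; 84 + 17.607/60 = 84.293450
N ⇒ keep positive
Longitude: split at 3 digits → 179° and 25.2463′; 179 + 25.2463/60 = 179.420772
W ⇒ negate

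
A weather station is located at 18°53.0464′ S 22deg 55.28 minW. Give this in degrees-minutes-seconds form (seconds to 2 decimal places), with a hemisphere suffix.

Lat: fractional minutes 0.04640 × 60 = 2.7840″
Lon: 55.28000′ → 55′ and 0.28000 × 60 = 16.8000″

18°53′2.78″ S, 22°55′16.80″ W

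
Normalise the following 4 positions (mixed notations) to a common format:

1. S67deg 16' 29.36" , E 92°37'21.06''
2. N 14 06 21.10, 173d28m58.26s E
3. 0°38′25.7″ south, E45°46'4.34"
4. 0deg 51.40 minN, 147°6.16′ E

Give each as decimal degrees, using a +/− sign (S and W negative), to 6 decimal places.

1. -67.274822, 92.622517
2. 14.105861, 173.482850
3. -0.640472, 45.767872
4. 0.856667, 147.102667

Point 1:
  Lat: 67 + 16/60 + 29.36/3600 = 67.2748222
  hemisphere S, so the sign is −
  λ: 92° + 37/60 + 21.06/3600 = 92 + 0.616667 + 0.005850 = 92.6225167
  E ⇒ keep positive
Point 2:
  φ: 6′ + 21.1″ = 6.35167′; 14 + 6.35167/60 = 14.1058611
  N ⇒ keep positive
  Longitude: 173° + 28/60 + 58.26/3600 = 173 + 0.466667 + 0.016183 = 173.4828500
  E → positive
Point 3:
  φ: 0 + 38/60 + 25.7/3600 = 0.6404722
  S → negative
  Longitude: 46′ + 4.34″ = 46.07233′; 45 + 46.07233/60 = 45.7678722
  E → positive
Point 4:
  Lat: 51.4′ = 0.856667°; total 0.8566667
  N → positive
  λ: 147 + 6.16/60 = 147.1026667
  E ⇒ keep positive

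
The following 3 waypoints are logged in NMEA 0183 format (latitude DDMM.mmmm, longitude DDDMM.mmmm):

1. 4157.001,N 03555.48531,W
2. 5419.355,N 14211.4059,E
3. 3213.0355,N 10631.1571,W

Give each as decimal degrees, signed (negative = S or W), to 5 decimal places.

Point 1:
  Lat: split at 2 digits → 41° and 57.001′; 41 + 57.001/60 = 41.950017
  N → positive
  λ: degrees = first 3 digits = 35, minutes = 55.48531; 35 + 55.48531/60 = 35.924755
  W → negative
Point 2:
  Latitude: degrees = first 2 digits = 54, minutes = 19.355; 54 + 19.355/60 = 54.322583
  N → positive
  λ: degrees = first 3 digits = 142, minutes = 11.4059; 142 + 11.4059/60 = 142.190098
  E → positive
Point 3:
  Lat: degrees = first 2 digits = 32, minutes = 13.0355; 32 + 13.0355/60 = 32.217258
  N ⇒ keep positive
  Longitude: split at 3 digits → 106° and 31.1571′; 106 + 31.1571/60 = 106.519285
  hemisphere W, so the sign is −

1. 41.95002, -35.92476
2. 54.32258, 142.19010
3. 32.21726, -106.51929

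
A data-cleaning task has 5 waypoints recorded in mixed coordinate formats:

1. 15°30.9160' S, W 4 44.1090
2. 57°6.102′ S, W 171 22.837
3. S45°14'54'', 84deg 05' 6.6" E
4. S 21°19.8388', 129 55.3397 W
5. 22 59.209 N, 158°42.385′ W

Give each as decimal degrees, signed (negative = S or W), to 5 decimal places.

1. -15.51527, -4.73515
2. -57.10170, -171.38062
3. -45.24833, 84.08517
4. -21.33065, -129.92233
5. 22.98682, -158.70642

Point 1:
  φ: 15 + 30.916/60 = 15.515267
  S → negative
  Lon: 44.109′ = 0.735150°; total 4.735150
  W ⇒ negate
Point 2:
  φ: 57 + 6.102/60 = 57.101700
  hemisphere S, so the sign is −
  Longitude: 22.837′ = 0.380617°; total 171.380617
  hemisphere W, so the sign is −
Point 3:
  Lat: 45 + 14/60 + 54/3600 = 45.248333
  S ⇒ negate
  Lon: 84 + 5/60 + 6.6/3600 = 84.085167
  E → positive
Point 4:
  Lat: 21 + 19.8388/60 = 21.330647
  S ⇒ negate
  λ: 129 + 55.3397/60 = 129.922328
  W ⇒ negate
Point 5:
  φ: 59.209′ = 0.986817°; total 22.986817
  N ⇒ keep positive
  λ: 42.385′ = 0.706417°; total 158.706417
  hemisphere W, so the sign is −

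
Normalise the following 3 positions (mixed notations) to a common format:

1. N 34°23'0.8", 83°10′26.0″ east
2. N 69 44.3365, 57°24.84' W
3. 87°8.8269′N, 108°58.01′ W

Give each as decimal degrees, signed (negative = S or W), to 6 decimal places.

1. 34.383556, 83.173889
2. 69.738942, -57.414000
3. 87.147115, -108.966833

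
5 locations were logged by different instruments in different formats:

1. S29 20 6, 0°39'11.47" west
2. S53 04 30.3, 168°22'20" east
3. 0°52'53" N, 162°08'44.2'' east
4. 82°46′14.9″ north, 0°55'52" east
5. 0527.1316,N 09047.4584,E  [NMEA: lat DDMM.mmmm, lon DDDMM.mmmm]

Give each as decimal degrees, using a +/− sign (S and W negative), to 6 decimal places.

Point 1:
  Lat: 20′ + 6″ = 20.10000′; 29 + 20.10000/60 = 29.3350000
  S → negative
  λ: 0° + 39/60 + 11.47/3600 = 0 + 0.650000 + 0.003186 = 0.6531861
  hemisphere W, so the sign is −
Point 2:
  Latitude: 53 + 4/60 + 30.3/3600 = 53.0750833
  S ⇒ negate
  Lon: 22′ + 20″ = 22.33333′; 168 + 22.33333/60 = 168.3722222
  E ⇒ keep positive
Point 3:
  Lat: 0° + 52/60 + 53/3600 = 0 + 0.866667 + 0.014722 = 0.8813889
  N ⇒ keep positive
  Lon: 162 + 8/60 + 44.2/3600 = 162.1456111
  E → positive
Point 4:
  Lat: 46′ + 14.9″ = 46.24833′; 82 + 46.24833/60 = 82.7708056
  N ⇒ keep positive
  Lon: 55′ + 52″ = 55.86667′; 0 + 55.86667/60 = 0.9311111
  E ⇒ keep positive
Point 5:
  Latitude: split at 2 digits → 05° and 27.1316′; 5 + 27.1316/60 = 5.4521933
  N ⇒ keep positive
  Lon: degrees = first 3 digits = 90, minutes = 47.4584; 90 + 47.4584/60 = 90.7909733
  E ⇒ keep positive

1. -29.335000, -0.653186
2. -53.075083, 168.372222
3. 0.881389, 162.145611
4. 82.770806, 0.931111
5. 5.452193, 90.790973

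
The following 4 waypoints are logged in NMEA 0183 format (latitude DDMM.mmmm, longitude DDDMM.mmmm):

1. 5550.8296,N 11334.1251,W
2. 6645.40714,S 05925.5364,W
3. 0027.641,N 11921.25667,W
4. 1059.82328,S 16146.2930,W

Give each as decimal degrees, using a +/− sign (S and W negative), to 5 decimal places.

1. 55.84716, -113.56875
2. -66.75679, -59.42561
3. 0.46068, -119.35428
4. -10.99705, -161.77155

Point 1:
  Latitude: degrees = first 2 digits = 55, minutes = 50.8296; 55 + 50.8296/60 = 55.847160
  N → positive
  λ: split at 3 digits → 113° and 34.1251′; 113 + 34.1251/60 = 113.568752
  hemisphere W, so the sign is −
Point 2:
  Lat: split at 2 digits → 66° and 45.40714′; 66 + 45.40714/60 = 66.756786
  hemisphere S, so the sign is −
  Lon: split at 3 digits → 059° and 25.5364′; 59 + 25.5364/60 = 59.425607
  W → negative
Point 3:
  φ: degrees = first 2 digits = 0, minutes = 27.641; 0 + 27.641/60 = 0.460683
  N ⇒ keep positive
  Longitude: degrees = first 3 digits = 119, minutes = 21.25667; 119 + 21.25667/60 = 119.354278
  W → negative
Point 4:
  Lat: split at 2 digits → 10° and 59.82328′; 10 + 59.82328/60 = 10.997055
  hemisphere S, so the sign is −
  λ: split at 3 digits → 161° and 46.293′; 161 + 46.293/60 = 161.771550
  W → negative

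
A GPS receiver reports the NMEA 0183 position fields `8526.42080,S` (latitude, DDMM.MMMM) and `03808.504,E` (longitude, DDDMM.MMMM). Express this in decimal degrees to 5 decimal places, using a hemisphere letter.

φ: degrees = first 2 digits = 85, minutes = 26.4208; 85 + 26.4208/60 = 85.440347
Longitude: split at 3 digits → 038° and 8.504′; 38 + 8.504/60 = 38.141733

85.44035° S, 38.14173° E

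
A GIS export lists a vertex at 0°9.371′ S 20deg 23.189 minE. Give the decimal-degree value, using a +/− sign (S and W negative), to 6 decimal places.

φ: 0 + 9.371/60 = 0.1561833
S → negative
λ: 23.189′ = 0.386483°; total 20.3864833
E ⇒ keep positive

-0.156183, 20.386483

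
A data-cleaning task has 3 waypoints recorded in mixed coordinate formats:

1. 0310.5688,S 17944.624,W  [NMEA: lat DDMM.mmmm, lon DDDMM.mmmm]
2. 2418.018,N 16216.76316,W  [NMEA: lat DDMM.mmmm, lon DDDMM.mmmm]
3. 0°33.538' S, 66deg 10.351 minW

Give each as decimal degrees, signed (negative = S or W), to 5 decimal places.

Point 1:
  Latitude: split at 2 digits → 03° and 10.5688′; 3 + 10.5688/60 = 3.176147
  S ⇒ negate
  λ: degrees = first 3 digits = 179, minutes = 44.624; 179 + 44.624/60 = 179.743733
  W ⇒ negate
Point 2:
  Latitude: degrees = first 2 digits = 24, minutes = 18.018; 24 + 18.018/60 = 24.300300
  N → positive
  Longitude: degrees = first 3 digits = 162, minutes = 16.76316; 162 + 16.76316/60 = 162.279386
  hemisphere W, so the sign is −
Point 3:
  Lat: 0 + 33.538/60 = 0.558967
  S ⇒ negate
  Longitude: 10.351′ = 0.172517°; total 66.172517
  hemisphere W, so the sign is −

1. -3.17615, -179.74373
2. 24.30030, -162.27939
3. -0.55897, -66.17252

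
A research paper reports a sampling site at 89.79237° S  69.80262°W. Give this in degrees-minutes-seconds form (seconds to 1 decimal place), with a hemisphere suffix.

Latitude: 0.792370 × 60 = 47.54220′ → 47′, remainder × 60 = 32.532″
λ: whole degrees 69; 48.15720′ → 48′ and 9.432″

89°47′32.5″ S, 69°48′9.4″ W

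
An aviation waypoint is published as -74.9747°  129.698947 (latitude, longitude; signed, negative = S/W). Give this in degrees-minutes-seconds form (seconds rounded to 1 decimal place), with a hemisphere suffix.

Latitude is negative → S; |value| = 74.974700
φ: 0.974700 × 60 = 58.48200′ → 58′, remainder × 60 = 28.920″
λ: 0.698947 × 60 = 41.93682′ → 41′, remainder × 60 = 56.209″

74°58′28.9″ S, 129°41′56.2″ E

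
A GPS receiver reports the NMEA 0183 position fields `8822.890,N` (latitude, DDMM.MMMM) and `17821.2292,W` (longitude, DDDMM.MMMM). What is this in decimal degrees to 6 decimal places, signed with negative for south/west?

88.381500, -178.353820

Latitude: split at 2 digits → 88° and 22.89′; 88 + 22.89/60 = 88.3815000
N → positive
Lon: split at 3 digits → 178° and 21.2292′; 178 + 21.2292/60 = 178.3538200
hemisphere W, so the sign is −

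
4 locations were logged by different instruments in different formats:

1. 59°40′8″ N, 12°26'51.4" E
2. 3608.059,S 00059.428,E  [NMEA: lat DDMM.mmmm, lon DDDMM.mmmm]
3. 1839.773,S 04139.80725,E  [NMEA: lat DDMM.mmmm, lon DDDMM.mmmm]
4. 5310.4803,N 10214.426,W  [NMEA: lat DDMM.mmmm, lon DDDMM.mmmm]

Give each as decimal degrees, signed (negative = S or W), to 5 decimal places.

1. 59.66889, 12.44761
2. -36.13432, 0.99047
3. -18.66288, 41.66345
4. 53.17467, -102.24043

Point 1:
  φ: 40′ + 8″ = 40.13333′; 59 + 40.13333/60 = 59.668889
  N → positive
  λ: 26′ + 51.4″ = 26.85667′; 12 + 26.85667/60 = 12.447611
  E → positive
Point 2:
  Lat: degrees = first 2 digits = 36, minutes = 8.059; 36 + 8.059/60 = 36.134317
  S → negative
  λ: degrees = first 3 digits = 0, minutes = 59.428; 0 + 59.428/60 = 0.990467
  E ⇒ keep positive
Point 3:
  φ: degrees = first 2 digits = 18, minutes = 39.773; 18 + 39.773/60 = 18.662883
  S → negative
  λ: split at 3 digits → 041° and 39.80725′; 41 + 39.80725/60 = 41.663454
  E → positive
Point 4:
  Latitude: degrees = first 2 digits = 53, minutes = 10.4803; 53 + 10.4803/60 = 53.174672
  N ⇒ keep positive
  λ: degrees = first 3 digits = 102, minutes = 14.426; 102 + 14.426/60 = 102.240433
  W ⇒ negate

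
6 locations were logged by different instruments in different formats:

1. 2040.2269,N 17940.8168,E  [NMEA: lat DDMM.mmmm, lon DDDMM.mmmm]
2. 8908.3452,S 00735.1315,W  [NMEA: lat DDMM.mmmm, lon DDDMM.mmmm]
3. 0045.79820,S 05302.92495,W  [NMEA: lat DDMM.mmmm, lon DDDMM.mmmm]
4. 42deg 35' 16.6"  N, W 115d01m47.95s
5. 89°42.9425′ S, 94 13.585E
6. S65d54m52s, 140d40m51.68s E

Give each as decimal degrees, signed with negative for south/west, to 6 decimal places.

1. 20.670448, 179.680280
2. -89.139087, -7.585525
3. -0.763303, -53.048749
4. 42.587944, -115.029986
5. -89.715708, 94.226417
6. -65.914444, 140.681022

Point 1:
  Lat: degrees = first 2 digits = 20, minutes = 40.2269; 20 + 40.2269/60 = 20.6704483
  N ⇒ keep positive
  Longitude: split at 3 digits → 179° and 40.8168′; 179 + 40.8168/60 = 179.6802800
  E ⇒ keep positive
Point 2:
  φ: degrees = first 2 digits = 89, minutes = 8.3452; 89 + 8.3452/60 = 89.1390867
  hemisphere S, so the sign is −
  λ: split at 3 digits → 007° and 35.1315′; 7 + 35.1315/60 = 7.5855250
  W → negative
Point 3:
  Lat: degrees = first 2 digits = 0, minutes = 45.7982; 0 + 45.7982/60 = 0.7633033
  S → negative
  Lon: split at 3 digits → 053° and 2.92495′; 53 + 2.92495/60 = 53.0487492
  hemisphere W, so the sign is −
Point 4:
  φ: 35′ + 16.6″ = 35.27667′; 42 + 35.27667/60 = 42.5879444
  N → positive
  λ: 115° + 1/60 + 47.95/3600 = 115 + 0.016667 + 0.013319 = 115.0299861
  hemisphere W, so the sign is −
Point 5:
  φ: 89 + 42.9425/60 = 89.7157083
  S ⇒ negate
  λ: 13.585′ = 0.226417°; total 94.2264167
  E → positive
Point 6:
  φ: 65° + 54/60 + 52/3600 = 65 + 0.900000 + 0.014444 = 65.9144444
  hemisphere S, so the sign is −
  λ: 140 + 40/60 + 51.68/3600 = 140.6810222
  E → positive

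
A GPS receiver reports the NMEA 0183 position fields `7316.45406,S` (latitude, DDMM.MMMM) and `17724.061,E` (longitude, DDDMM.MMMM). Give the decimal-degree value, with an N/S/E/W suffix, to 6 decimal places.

73.274234° S, 177.401017° E

Latitude: split at 2 digits → 73° and 16.45406′; 73 + 16.45406/60 = 73.2742343
Longitude: split at 3 digits → 177° and 24.061′; 177 + 24.061/60 = 177.4010167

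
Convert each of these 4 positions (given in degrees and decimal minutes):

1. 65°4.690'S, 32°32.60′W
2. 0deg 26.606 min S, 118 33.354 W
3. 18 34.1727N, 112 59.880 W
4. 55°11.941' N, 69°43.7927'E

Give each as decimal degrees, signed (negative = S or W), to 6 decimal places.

1. -65.078167, -32.543333
2. -0.443433, -118.555900
3. 18.569545, -112.998000
4. 55.199017, 69.729878

Point 1:
  Latitude: 4.69′ = 0.078167°; total 65.0781667
  hemisphere S, so the sign is −
  λ: 32 + 32.6/60 = 32.5433333
  hemisphere W, so the sign is −
Point 2:
  Latitude: 0 + 26.606/60 = 0.4434333
  S → negative
  Longitude: 33.354′ = 0.555900°; total 118.5559000
  W ⇒ negate
Point 3:
  Lat: 34.1727′ = 0.569545°; total 18.5695450
  N ⇒ keep positive
  Lon: 59.88′ = 0.998000°; total 112.9980000
  W ⇒ negate
Point 4:
  Lat: 11.941′ = 0.199017°; total 55.1990167
  N ⇒ keep positive
  Lon: 43.7927′ = 0.729878°; total 69.7298783
  E ⇒ keep positive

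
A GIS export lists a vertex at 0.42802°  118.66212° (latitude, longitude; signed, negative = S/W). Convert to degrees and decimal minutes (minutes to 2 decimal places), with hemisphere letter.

φ: 0° + 0.428020 × 60 = 0° 25.6812′
Longitude: minutes = (118.662120 − 118) × 60 = 39.7272

0° 25.68′ N, 118° 39.73′ E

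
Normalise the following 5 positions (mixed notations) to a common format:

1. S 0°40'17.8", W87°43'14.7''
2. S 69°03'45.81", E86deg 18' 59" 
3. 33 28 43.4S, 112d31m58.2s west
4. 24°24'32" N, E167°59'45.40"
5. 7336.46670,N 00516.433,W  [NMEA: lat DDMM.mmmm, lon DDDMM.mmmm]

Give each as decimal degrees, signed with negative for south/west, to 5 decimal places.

Point 1:
  Lat: 0 + 40/60 + 17.8/3600 = 0.671611
  hemisphere S, so the sign is −
  Longitude: 43′ + 14.7″ = 43.24500′; 87 + 43.24500/60 = 87.720750
  hemisphere W, so the sign is −
Point 2:
  φ: 69° + 3/60 + 45.81/3600 = 69 + 0.050000 + 0.012725 = 69.062725
  S → negative
  Longitude: 86 + 18/60 + 59/3600 = 86.316389
  E → positive
Point 3:
  Latitude: 33 + 28/60 + 43.4/3600 = 33.478722
  hemisphere S, so the sign is −
  Lon: 112° + 31/60 + 58.2/3600 = 112 + 0.516667 + 0.016167 = 112.532833
  W ⇒ negate
Point 4:
  φ: 24 + 24/60 + 32/3600 = 24.408889
  N → positive
  Longitude: 167° + 59/60 + 45.4/3600 = 167 + 0.983333 + 0.012611 = 167.995944
  E → positive
Point 5:
  Latitude: degrees = first 2 digits = 73, minutes = 36.4667; 73 + 36.4667/60 = 73.607778
  N ⇒ keep positive
  Lon: split at 3 digits → 005° and 16.433′; 5 + 16.433/60 = 5.273883
  W ⇒ negate

1. -0.67161, -87.72075
2. -69.06273, 86.31639
3. -33.47872, -112.53283
4. 24.40889, 167.99594
5. 73.60778, -5.27388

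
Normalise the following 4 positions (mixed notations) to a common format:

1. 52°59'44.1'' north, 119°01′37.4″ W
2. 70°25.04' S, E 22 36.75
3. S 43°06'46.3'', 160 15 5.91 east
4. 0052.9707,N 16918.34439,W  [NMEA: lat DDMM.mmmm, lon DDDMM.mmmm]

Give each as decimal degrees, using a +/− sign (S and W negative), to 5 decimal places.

1. 52.99558, -119.02706
2. -70.41733, 22.61250
3. -43.11286, 160.25164
4. 0.88285, -169.30574

Point 1:
  Lat: 52° + 59/60 + 44.1/3600 = 52 + 0.983333 + 0.012250 = 52.995583
  N → positive
  λ: 119 + 1/60 + 37.4/3600 = 119.027056
  W → negative
Point 2:
  Latitude: 25.04′ = 0.417333°; total 70.417333
  S → negative
  Lon: 22 + 36.75/60 = 22.612500
  E ⇒ keep positive
Point 3:
  φ: 43° + 6/60 + 46.3/3600 = 43 + 0.100000 + 0.012861 = 43.112861
  S → negative
  λ: 15′ + 5.91″ = 15.09850′; 160 + 15.09850/60 = 160.251642
  E → positive
Point 4:
  Latitude: split at 2 digits → 00° and 52.9707′; 0 + 52.9707/60 = 0.882845
  N → positive
  Longitude: degrees = first 3 digits = 169, minutes = 18.34439; 169 + 18.34439/60 = 169.305740
  W ⇒ negate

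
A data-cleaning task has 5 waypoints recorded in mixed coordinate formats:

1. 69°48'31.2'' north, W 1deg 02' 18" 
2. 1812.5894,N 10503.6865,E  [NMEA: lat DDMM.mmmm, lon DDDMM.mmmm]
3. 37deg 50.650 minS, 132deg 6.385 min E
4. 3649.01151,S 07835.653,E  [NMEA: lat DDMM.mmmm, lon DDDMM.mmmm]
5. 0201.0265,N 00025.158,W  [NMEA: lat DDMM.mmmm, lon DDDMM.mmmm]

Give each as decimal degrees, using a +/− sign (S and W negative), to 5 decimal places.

Point 1:
  φ: 69° + 48/60 + 31.2/3600 = 69 + 0.800000 + 0.008667 = 69.808667
  N → positive
  Lon: 2′ + 18″ = 2.30000′; 1 + 2.30000/60 = 1.038333
  W ⇒ negate
Point 2:
  φ: degrees = first 2 digits = 18, minutes = 12.5894; 18 + 12.5894/60 = 18.209823
  N → positive
  Longitude: degrees = first 3 digits = 105, minutes = 3.6865; 105 + 3.6865/60 = 105.061442
  E → positive
Point 3:
  φ: 50.65′ = 0.844167°; total 37.844167
  S → negative
  Lon: 132 + 6.385/60 = 132.106417
  E → positive
Point 4:
  Lat: split at 2 digits → 36° and 49.01151′; 36 + 49.01151/60 = 36.816859
  hemisphere S, so the sign is −
  Lon: split at 3 digits → 078° and 35.653′; 78 + 35.653/60 = 78.594217
  E → positive
Point 5:
  Latitude: split at 2 digits → 02° and 1.0265′; 2 + 1.0265/60 = 2.017108
  N ⇒ keep positive
  λ: split at 3 digits → 000° and 25.158′; 0 + 25.158/60 = 0.419300
  hemisphere W, so the sign is −

1. 69.80867, -1.03833
2. 18.20982, 105.06144
3. -37.84417, 132.10642
4. -36.81686, 78.59422
5. 2.01711, -0.41930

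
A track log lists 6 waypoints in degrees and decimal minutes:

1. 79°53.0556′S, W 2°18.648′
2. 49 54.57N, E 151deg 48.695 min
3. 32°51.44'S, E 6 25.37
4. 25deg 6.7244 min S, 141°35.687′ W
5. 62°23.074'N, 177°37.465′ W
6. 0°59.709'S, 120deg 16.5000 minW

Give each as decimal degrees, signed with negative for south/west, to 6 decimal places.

Point 1:
  φ: 53.0556′ = 0.884260°; total 79.8842600
  S → negative
  λ: 2 + 18.648/60 = 2.3108000
  W → negative
Point 2:
  Lat: 54.57′ = 0.909500°; total 49.9095000
  N ⇒ keep positive
  λ: 151 + 48.695/60 = 151.8115833
  E → positive
Point 3:
  Lat: 32 + 51.44/60 = 32.8573333
  S → negative
  λ: 25.37′ = 0.422833°; total 6.4228333
  E → positive
Point 4:
  Lat: 25 + 6.7244/60 = 25.1120733
  S ⇒ negate
  λ: 35.687′ = 0.594783°; total 141.5947833
  W ⇒ negate
Point 5:
  φ: 23.074′ = 0.384567°; total 62.3845667
  N → positive
  Longitude: 177 + 37.465/60 = 177.6244167
  hemisphere W, so the sign is −
Point 6:
  Latitude: 59.709′ = 0.995150°; total 0.9951500
  S ⇒ negate
  λ: 16.5′ = 0.275000°; total 120.2750000
  hemisphere W, so the sign is −

1. -79.884260, -2.310800
2. 49.909500, 151.811583
3. -32.857333, 6.422833
4. -25.112073, -141.594783
5. 62.384567, -177.624417
6. -0.995150, -120.275000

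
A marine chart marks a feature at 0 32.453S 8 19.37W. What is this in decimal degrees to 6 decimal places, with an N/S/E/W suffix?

Lat: 0 + 32.453/60 = 0.5408833
Longitude: 19.37′ = 0.322833°; total 8.3228333

0.540883° S, 8.322833° W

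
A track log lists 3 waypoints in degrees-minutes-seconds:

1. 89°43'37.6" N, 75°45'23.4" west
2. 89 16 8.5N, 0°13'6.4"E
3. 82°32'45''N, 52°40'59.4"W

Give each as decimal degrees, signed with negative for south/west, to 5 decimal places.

Point 1:
  Latitude: 43′ + 37.6″ = 43.62667′; 89 + 43.62667/60 = 89.727111
  N ⇒ keep positive
  Lon: 75° + 45/60 + 23.4/3600 = 75 + 0.750000 + 0.006500 = 75.756500
  hemisphere W, so the sign is −
Point 2:
  φ: 89 + 16/60 + 8.5/3600 = 89.269028
  N → positive
  λ: 0° + 13/60 + 6.4/3600 = 0 + 0.216667 + 0.001778 = 0.218444
  E ⇒ keep positive
Point 3:
  Lat: 32′ + 45″ = 32.75000′; 82 + 32.75000/60 = 82.545833
  N ⇒ keep positive
  λ: 52° + 40/60 + 59.4/3600 = 52 + 0.666667 + 0.016500 = 52.683167
  hemisphere W, so the sign is −

1. 89.72711, -75.75650
2. 89.26903, 0.21844
3. 82.54583, -52.68317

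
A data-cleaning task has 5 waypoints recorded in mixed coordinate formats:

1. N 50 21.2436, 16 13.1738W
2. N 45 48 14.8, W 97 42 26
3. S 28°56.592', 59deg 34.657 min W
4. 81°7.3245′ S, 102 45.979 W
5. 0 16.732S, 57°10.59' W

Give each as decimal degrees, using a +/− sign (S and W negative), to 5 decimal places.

1. 50.35406, -16.21956
2. 45.80411, -97.70722
3. -28.94320, -59.57762
4. -81.12208, -102.76632
5. -0.27887, -57.17650

Point 1:
  Latitude: 50 + 21.2436/60 = 50.354060
  N → positive
  Lon: 16 + 13.1738/60 = 16.219563
  hemisphere W, so the sign is −
Point 2:
  Latitude: 45° + 48/60 + 14.8/3600 = 45 + 0.800000 + 0.004111 = 45.804111
  N → positive
  Lon: 97° + 42/60 + 26/3600 = 97 + 0.700000 + 0.007222 = 97.707222
  W → negative
Point 3:
  φ: 28 + 56.592/60 = 28.943200
  hemisphere S, so the sign is −
  Longitude: 59 + 34.657/60 = 59.577617
  W → negative
Point 4:
  Lat: 81 + 7.3245/60 = 81.122075
  S ⇒ negate
  Lon: 45.979′ = 0.766317°; total 102.766317
  W ⇒ negate
Point 5:
  Lat: 16.732′ = 0.278867°; total 0.278867
  hemisphere S, so the sign is −
  Lon: 10.59′ = 0.176500°; total 57.176500
  hemisphere W, so the sign is −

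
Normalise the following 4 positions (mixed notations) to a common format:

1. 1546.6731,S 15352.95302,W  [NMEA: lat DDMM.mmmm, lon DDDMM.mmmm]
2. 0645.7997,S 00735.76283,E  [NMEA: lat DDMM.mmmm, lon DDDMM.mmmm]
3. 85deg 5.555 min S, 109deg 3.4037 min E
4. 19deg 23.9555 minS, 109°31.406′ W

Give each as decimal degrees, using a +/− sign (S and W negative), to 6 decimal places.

Point 1:
  φ: split at 2 digits → 15° and 46.6731′; 15 + 46.6731/60 = 15.7778850
  hemisphere S, so the sign is −
  Lon: degrees = first 3 digits = 153, minutes = 52.95302; 153 + 52.95302/60 = 153.8825503
  W ⇒ negate
Point 2:
  φ: split at 2 digits → 06° and 45.7997′; 6 + 45.7997/60 = 6.7633283
  S → negative
  Longitude: split at 3 digits → 007° and 35.76283′; 7 + 35.76283/60 = 7.5960472
  E ⇒ keep positive
Point 3:
  φ: 85 + 5.555/60 = 85.0925833
  hemisphere S, so the sign is −
  λ: 3.4037′ = 0.056728°; total 109.0567283
  E ⇒ keep positive
Point 4:
  Latitude: 23.9555′ = 0.399258°; total 19.3992583
  hemisphere S, so the sign is −
  λ: 109 + 31.406/60 = 109.5234333
  hemisphere W, so the sign is −

1. -15.777885, -153.882550
2. -6.763328, 7.596047
3. -85.092583, 109.056728
4. -19.399258, -109.523433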